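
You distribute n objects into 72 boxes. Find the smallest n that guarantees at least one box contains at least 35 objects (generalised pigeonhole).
n = (35 − 1)·72 + 1 = 2449

By the generalised pigeonhole principle, to guarantee some box contains ≥ r objects we need more than (r − 1) · k objects total. Threshold: n = (r − 1) · k + 1. With r = 35 and k = 72: n = 34 · 72 + 1 = 2448 + 1 = 2449. For n = 2448 = 34 · 72, we can put exactly 34 objects in every box, avoiding 35 in any single one — so 2449 is tight.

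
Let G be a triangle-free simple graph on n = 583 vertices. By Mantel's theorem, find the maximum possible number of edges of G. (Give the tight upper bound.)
ex(583, K_3) = ⌊583^2/4⌋ = 84972

Mantel (1907): a triangle-free graph on n vertices has at most ⌊n^2/4⌋ edges, with equality for the complete bipartite graph K_{⌊n/2⌋, ⌈n/2⌉}. For n = 583: ⌊583^2/4⌋ = ⌊339889/4⌋ = 84972. The extremal graph is K_{291, 292}, which has 291·292 = 84972 edges.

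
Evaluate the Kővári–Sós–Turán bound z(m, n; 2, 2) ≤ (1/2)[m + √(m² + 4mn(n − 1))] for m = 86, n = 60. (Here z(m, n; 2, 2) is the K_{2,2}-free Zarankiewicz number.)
z(86, 60; 2, 2) ≤ (1/2)[86 + √(86² + 4·86·60·59)] = (1/2)[86 + √1225156] = 596.4338

Kővári–Sós–Turán: let r_1, ..., r_86 be the row sums and z = Σ r_i the total number of 1s. Each pair of columns can share at most one row with both entries 1 (else a 2×2 all-ones block appears), so Σ_i C(r_i, 2) ≤ C(60, 2) = 1770. By convexity Σ_i C(r_i, 2) ≥ 86·C(z/86, 2) = z(z − 86)/(2·86), giving z² − 86z − 86·60·59 ≤ 0 and hence z ≤ (1/2)[86 + √(7396 + 4·304440)] = (1/2)[86 + √1225156] ≈ (1/2)(86 + 1106.8677) = 596.4338.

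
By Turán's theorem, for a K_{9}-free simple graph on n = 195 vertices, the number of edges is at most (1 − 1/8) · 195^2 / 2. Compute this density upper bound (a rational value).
Turán density bound = (7/8) · 195^2/2 = 266175/16 ≈ 16635.9375

Turán's theorem: ex(n, K_{r+1}) is achieved by the complete r-partite Turán graph T(n, r) with parts as balanced as possible, and is at most (1 − 1/r) · n^2/2. For r = 8, n = 195: the density bound is (7/8) · 38025/2 = 266175/16 ≈ 16635.9375. The integer-valued extremum is e(T(195, 8)) = 16635, which is strictly less than the density bound 266175/16 since 8 ∤ 195 (the parts of T(195, 8) cannot all be equal).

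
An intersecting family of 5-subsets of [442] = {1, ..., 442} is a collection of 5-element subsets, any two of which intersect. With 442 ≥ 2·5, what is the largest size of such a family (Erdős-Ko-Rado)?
max |F| = C(441, 4) = 1554599970

The Erdős-Ko-Rado theorem states: for n ≥ 2k, an intersecting family of k-subsets of an n-element set has size at most C(n − 1, k − 1), with equality for 'star' families {A ⊆ [n] : |A| = k, i ∈ A} (fix an element i). For n = 442, k = 5: C(441, 4) = 1554599970.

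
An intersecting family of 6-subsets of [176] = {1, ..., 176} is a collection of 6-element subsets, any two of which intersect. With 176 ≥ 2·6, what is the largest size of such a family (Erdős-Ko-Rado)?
max |F| = C(175, 5) = 1291150035

The Erdős-Ko-Rado theorem states: for n ≥ 2k, an intersecting family of k-subsets of an n-element set has size at most C(n − 1, k − 1), with equality for 'star' families {A ⊆ [n] : |A| = k, i ∈ A} (fix an element i). For n = 176, k = 6: C(175, 5) = 1291150035.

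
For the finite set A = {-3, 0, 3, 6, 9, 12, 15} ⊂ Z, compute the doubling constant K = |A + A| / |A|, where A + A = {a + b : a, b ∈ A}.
K = |A + A| / |A| = 13/7

Enumerate A + A = {a + b : a, b ∈ A}. With |A| = 7, there are |A|^2 = 49 ordered sum pairs; collecting distinct values, A + A = {-6, -3, 0, 3, 6, 9, 12, 15, 18, 21, 24, 27, 30}, so |A + A| = 13. Thus K = 13/7. Here |A + A| = 2|A| − 1 = 13, the minimum possible — so K = 13/7 is minimal, which holds iff A is an arithmetic progression.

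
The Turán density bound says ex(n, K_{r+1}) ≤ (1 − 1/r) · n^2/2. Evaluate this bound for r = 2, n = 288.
Turán density bound = (1/2) · 288^2/2 = 20736

Turán's theorem: ex(n, K_{r+1}) is achieved by the complete r-partite Turán graph T(n, r) with parts as balanced as possible, and is at most (1 − 1/r) · n^2/2. For r = 2, n = 288: the density bound is (1/2) · 82944/2 = 20736. Since 2 ∣ 288, the Turán graph T(288, 2) has parts of equal size 144, and its edge count e(T(288, 2)) = 20736 attains the density bound exactly.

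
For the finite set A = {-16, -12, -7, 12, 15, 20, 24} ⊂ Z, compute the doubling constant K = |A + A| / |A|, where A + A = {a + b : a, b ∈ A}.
K = |A + A| / |A| = 26/7

Enumerate A + A = {a + b : a, b ∈ A}. With |A| = 7, there are |A|^2 = 49 ordered sum pairs; collecting distinct values, A + A = {-32, -28, -24, -23, -19, -14, -4, -1, 0, 3, 4, 5, 8, 12, 13, 17, 24, 27, 30, 32, 35, 36, 39, 40, 44, 48}, so |A + A| = 26. Thus K = 26/7. For comparison, the minimum possible |A + A| over all 7-element sets is 2·7 − 1 = 13 (so min K = 13/7), attained only by arithmetic progressions.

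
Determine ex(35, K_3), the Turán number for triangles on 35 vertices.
ex(35, K_3) = ⌊35^2/4⌋ = 306

Mantel (1907): a triangle-free graph on n vertices has at most ⌊n^2/4⌋ edges, with equality for the complete bipartite graph K_{⌊n/2⌋, ⌈n/2⌉}. For n = 35: ⌊35^2/4⌋ = ⌊1225/4⌋ = 306. The extremal graph is K_{17, 18}, which has 17·18 = 306 edges.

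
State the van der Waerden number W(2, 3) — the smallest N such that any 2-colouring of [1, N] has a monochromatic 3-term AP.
W(2, 3) = 9

Lower bound: the 2-colouring RRBBRRBB of {1, ..., 8} (R at positions {1, 2, 5, 6}, B at {3, 4, 7, 8}) contains no monochromatic 3-term AP, so W(2, 3) > 8. Upper bound: a case analysis on any 2-colouring of {1, ..., 9} forces such an AP. Hence W(2, 3) = 9.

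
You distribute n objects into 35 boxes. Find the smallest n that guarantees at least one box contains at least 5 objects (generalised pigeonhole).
n = (5 − 1)·35 + 1 = 141

By the generalised pigeonhole principle, to guarantee some box contains ≥ r objects we need more than (r − 1) · k objects total. Threshold: n = (r − 1) · k + 1. With r = 5 and k = 35: n = 4 · 35 + 1 = 140 + 1 = 141. For n = 140 = 4 · 35, we can put exactly 4 objects in every box, avoiding 5 in any single one — so 141 is tight.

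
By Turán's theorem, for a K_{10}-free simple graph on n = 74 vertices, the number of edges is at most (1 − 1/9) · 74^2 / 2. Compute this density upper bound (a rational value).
Turán density bound = (8/9) · 74^2/2 = 21904/9 ≈ 2433.7778

Turán's theorem: ex(n, K_{r+1}) is achieved by the complete r-partite Turán graph T(n, r) with parts as balanced as possible, and is at most (1 − 1/r) · n^2/2. For r = 9, n = 74: the density bound is (8/9) · 5476/2 = 21904/9 ≈ 2433.7778. The integer-valued extremum is e(T(74, 9)) = 2433, which is strictly less than the density bound 21904/9 since 9 ∤ 74 (the parts of T(74, 9) cannot all be equal).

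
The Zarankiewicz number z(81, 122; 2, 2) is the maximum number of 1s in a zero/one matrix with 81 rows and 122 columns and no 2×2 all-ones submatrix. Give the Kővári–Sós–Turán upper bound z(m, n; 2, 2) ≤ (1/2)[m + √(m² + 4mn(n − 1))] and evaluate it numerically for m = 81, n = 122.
z(81, 122; 2, 2) ≤ (1/2)[81 + √(81² + 4·81·122·121)] = (1/2)[81 + √4789449] = 1134.7405

Kővári–Sós–Turán: let r_1, ..., r_81 be the row sums and z = Σ r_i the total number of 1s. Each pair of columns can share at most one row with both entries 1 (else a 2×2 all-ones block appears), so Σ_i C(r_i, 2) ≤ C(122, 2) = 7381. By convexity Σ_i C(r_i, 2) ≥ 81·C(z/81, 2) = z(z − 81)/(2·81), giving z² − 81z − 81·122·121 ≤ 0 and hence z ≤ (1/2)[81 + √(6561 + 4·1195722)] = (1/2)[81 + √4789449] ≈ (1/2)(81 + 2188.481) = 1134.7405.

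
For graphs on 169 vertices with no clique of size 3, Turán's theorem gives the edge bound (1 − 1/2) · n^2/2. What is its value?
Turán density bound = (1/2) · 169^2/2 = 28561/4 ≈ 7140.25

Turán's theorem: ex(n, K_{r+1}) is achieved by the complete r-partite Turán graph T(n, r) with parts as balanced as possible, and is at most (1 − 1/r) · n^2/2. For r = 2, n = 169: the density bound is (1/2) · 28561/2 = 28561/4 ≈ 7140.25. The integer-valued extremum is e(T(169, 2)) = 7140, which is strictly less than the density bound 28561/4 since 2 ∤ 169 (the parts of T(169, 2) cannot all be equal).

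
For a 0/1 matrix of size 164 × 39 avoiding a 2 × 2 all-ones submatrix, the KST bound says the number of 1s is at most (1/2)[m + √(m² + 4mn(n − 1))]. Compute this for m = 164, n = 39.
z(164, 39; 2, 2) ≤ (1/2)[164 + √(164² + 4·164·39·38)] = (1/2)[164 + √999088] = 581.7719

Kővári–Sós–Turán: let r_1, ..., r_164 be the row sums and z = Σ r_i the total number of 1s. Each pair of columns can share at most one row with both entries 1 (else a 2×2 all-ones block appears), so Σ_i C(r_i, 2) ≤ C(39, 2) = 741. By convexity Σ_i C(r_i, 2) ≥ 164·C(z/164, 2) = z(z − 164)/(2·164), giving z² − 164z − 164·39·38 ≤ 0 and hence z ≤ (1/2)[164 + √(26896 + 4·243048)] = (1/2)[164 + √999088] ≈ (1/2)(164 + 999.5439) = 581.7719.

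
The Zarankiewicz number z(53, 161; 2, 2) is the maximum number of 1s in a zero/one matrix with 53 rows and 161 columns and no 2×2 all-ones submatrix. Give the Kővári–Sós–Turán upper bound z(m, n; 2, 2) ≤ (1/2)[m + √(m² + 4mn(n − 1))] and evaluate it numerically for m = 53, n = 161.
z(53, 161; 2, 2) ≤ (1/2)[53 + √(53² + 4·53·161·160)] = (1/2)[53 + √5463929] = 1195.2524

Kővári–Sós–Turán: let r_1, ..., r_53 be the row sums and z = Σ r_i the total number of 1s. Each pair of columns can share at most one row with both entries 1 (else a 2×2 all-ones block appears), so Σ_i C(r_i, 2) ≤ C(161, 2) = 12880. By convexity Σ_i C(r_i, 2) ≥ 53·C(z/53, 2) = z(z − 53)/(2·53), giving z² − 53z − 53·161·160 ≤ 0 and hence z ≤ (1/2)[53 + √(2809 + 4·1365280)] = (1/2)[53 + √5463929] ≈ (1/2)(53 + 2337.5049) = 1195.2524.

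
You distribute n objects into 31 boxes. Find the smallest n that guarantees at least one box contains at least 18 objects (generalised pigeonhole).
n = (18 − 1)·31 + 1 = 528

By the generalised pigeonhole principle, to guarantee some box contains ≥ r objects we need more than (r − 1) · k objects total. Threshold: n = (r − 1) · k + 1. With r = 18 and k = 31: n = 17 · 31 + 1 = 527 + 1 = 528. For n = 527 = 17 · 31, we can put exactly 17 objects in every box, avoiding 18 in any single one — so 528 is tight.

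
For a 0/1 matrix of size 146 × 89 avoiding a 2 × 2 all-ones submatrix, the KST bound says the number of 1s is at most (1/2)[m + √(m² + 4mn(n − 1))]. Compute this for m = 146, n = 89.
z(146, 89; 2, 2) ≤ (1/2)[146 + √(146² + 4·146·89·88)] = (1/2)[146 + √4595204] = 1144.8213

Kővári–Sós–Turán: let r_1, ..., r_146 be the row sums and z = Σ r_i the total number of 1s. Each pair of columns can share at most one row with both entries 1 (else a 2×2 all-ones block appears), so Σ_i C(r_i, 2) ≤ C(89, 2) = 3916. By convexity Σ_i C(r_i, 2) ≥ 146·C(z/146, 2) = z(z − 146)/(2·146), giving z² − 146z − 146·89·88 ≤ 0 and hence z ≤ (1/2)[146 + √(21316 + 4·1143472)] = (1/2)[146 + √4595204] ≈ (1/2)(146 + 2143.6427) = 1144.8213.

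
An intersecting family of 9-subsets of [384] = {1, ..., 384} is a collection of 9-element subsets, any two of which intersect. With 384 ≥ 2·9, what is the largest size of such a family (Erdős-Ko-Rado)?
max |F| = C(383, 8) = 10668672672729201

Erdős-Ko-Rado (1961): when n ≥ 2k, max |F| = C(n−1, k−1). The bound is attained by the star {A : i ∈ A} for any fixed i ∈ [n]. Here C(384−1, 9−1) = C(383, 8) = 10668672672729201.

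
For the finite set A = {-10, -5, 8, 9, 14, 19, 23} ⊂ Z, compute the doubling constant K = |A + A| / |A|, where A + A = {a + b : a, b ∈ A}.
K = |A + A| / |A| = 24/7

Enumerate A + A = {a + b : a, b ∈ A}. With |A| = 7, there are |A|^2 = 49 ordered sum pairs; collecting distinct values, A + A = {-20, -15, -10, -2, -1, 3, 4, 9, 13, 14, 16, 17, 18, 22, 23, 27, 28, 31, 32, 33, 37, 38, 42, 46}, so |A + A| = 24. Thus K = 24/7. For comparison, the minimum possible |A + A| over all 7-element sets is 2·7 − 1 = 13 (so min K = 13/7), attained only by arithmetic progressions.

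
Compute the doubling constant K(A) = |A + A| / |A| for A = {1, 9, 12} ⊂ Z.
K = |A + A| / |A| = 6/3 = 2

Enumerate A + A = {a + b : a, b ∈ A}. With |A| = 3, there are |A|^2 = 9 ordered sum pairs; collecting distinct values, A + A = {2, 10, 13, 18, 21, 24}, so |A + A| = 6. Thus K = 6/3 = 2. For comparison, the minimum possible |A + A| over all 3-element sets is 2·3 − 1 = 5 (so min K = 5/3), attained only by arithmetic progressions.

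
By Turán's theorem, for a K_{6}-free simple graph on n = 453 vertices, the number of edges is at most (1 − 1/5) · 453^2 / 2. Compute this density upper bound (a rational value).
Turán density bound = (4/5) · 453^2/2 = 410418/5 ≈ 82083.6

Turán's theorem: ex(n, K_{r+1}) is achieved by the complete r-partite Turán graph T(n, r) with parts as balanced as possible, and is at most (1 − 1/r) · n^2/2. For r = 5, n = 453: the density bound is (4/5) · 205209/2 = 410418/5 ≈ 82083.6. The integer-valued extremum is e(T(453, 5)) = 82083, which is strictly less than the density bound 410418/5 since 5 ∤ 453 (the parts of T(453, 5) cannot all be equal).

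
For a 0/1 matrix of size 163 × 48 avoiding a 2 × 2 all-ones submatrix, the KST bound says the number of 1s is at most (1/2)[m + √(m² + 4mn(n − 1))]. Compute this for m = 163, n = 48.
z(163, 48; 2, 2) ≤ (1/2)[163 + √(163² + 4·163·48·47)] = (1/2)[163 + √1497481] = 693.358

Kővári–Sós–Turán: let r_1, ..., r_163 be the row sums and z = Σ r_i the total number of 1s. Each pair of columns can share at most one row with both entries 1 (else a 2×2 all-ones block appears), so Σ_i C(r_i, 2) ≤ C(48, 2) = 1128. By convexity Σ_i C(r_i, 2) ≥ 163·C(z/163, 2) = z(z − 163)/(2·163), giving z² − 163z − 163·48·47 ≤ 0 and hence z ≤ (1/2)[163 + √(26569 + 4·367728)] = (1/2)[163 + √1497481] ≈ (1/2)(163 + 1223.7161) = 693.358.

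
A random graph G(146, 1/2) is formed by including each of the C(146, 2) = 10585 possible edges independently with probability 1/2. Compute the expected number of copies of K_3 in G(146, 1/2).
E[# K_3] = C(146, 3) · (1/2)^C(3, 2) = 508080 / 2^3 = 63510

For each 3-subset S of vertices (there are C(146, 3) = 508080 such S), let X_S = 1 if S induces a K_3 (all C(3, 2) = 3 edges present). Then P(X_S = 1) = (1/2)^3 = 1/8. By linearity of expectation, E[# K_3] = C(146, 3) · (1/2)^3 = 508080 / 8 = 63510.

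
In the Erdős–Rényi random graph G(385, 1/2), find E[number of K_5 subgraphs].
E[# K_5] = C(385, 5) · (1/2)^C(5, 2) = 68674865952 / 2^10 = 2146089561/32 = 67065298.78125

For each 5-subset S of vertices (there are C(385, 5) = 68674865952 such S), let X_S = 1 if S induces a K_5 (all C(5, 2) = 10 edges present). Then P(X_S = 1) = (1/2)^10 = 1/1024. By linearity of expectation, E[# K_5] = C(385, 5) · (1/2)^10 = 68674865952 / 1024 = 2146089561/32 = 67065298.78125.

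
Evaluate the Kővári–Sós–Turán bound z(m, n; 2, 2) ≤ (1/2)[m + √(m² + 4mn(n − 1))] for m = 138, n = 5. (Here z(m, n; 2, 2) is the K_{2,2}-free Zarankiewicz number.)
z(138, 5; 2, 2) ≤ (1/2)[138 + √(138² + 4·138·5·4)] = (1/2)[138 + √30084] = 155.7237

Kővári–Sós–Turán: let r_1, ..., r_138 be the row sums and z = Σ r_i the total number of 1s. Each pair of columns can share at most one row with both entries 1 (else a 2×2 all-ones block appears), so Σ_i C(r_i, 2) ≤ C(5, 2) = 10. By convexity Σ_i C(r_i, 2) ≥ 138·C(z/138, 2) = z(z − 138)/(2·138), giving z² − 138z − 138·5·4 ≤ 0 and hence z ≤ (1/2)[138 + √(19044 + 4·2760)] = (1/2)[138 + √30084] ≈ (1/2)(138 + 173.4474) = 155.7237.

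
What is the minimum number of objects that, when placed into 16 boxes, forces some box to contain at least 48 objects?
n = (48 − 1)·16 + 1 = 753

By the generalised pigeonhole principle, to guarantee some box contains ≥ r objects we need more than (r − 1) · k objects total. Threshold: n = (r − 1) · k + 1. With r = 48 and k = 16: n = 47 · 16 + 1 = 752 + 1 = 753. For n = 752 = 47 · 16, we can put exactly 47 objects in every box, avoiding 48 in any single one — so 753 is tight.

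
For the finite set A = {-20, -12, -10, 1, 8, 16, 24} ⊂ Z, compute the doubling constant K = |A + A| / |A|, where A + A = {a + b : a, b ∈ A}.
K = |A + A| / |A| = 25/7

Enumerate A + A = {a + b : a, b ∈ A}. With |A| = 7, there are |A|^2 = 49 ordered sum pairs; collecting distinct values, A + A = {-40, -32, -30, -24, -22, -20, -19, -12, -11, -9, -4, -2, 2, 4, 6, 9, 12, 14, 16, 17, 24, 25, 32, 40, 48}, so |A + A| = 25. Thus K = 25/7. For comparison, the minimum possible |A + A| over all 7-element sets is 2·7 − 1 = 13 (so min K = 13/7), attained only by arithmetic progressions.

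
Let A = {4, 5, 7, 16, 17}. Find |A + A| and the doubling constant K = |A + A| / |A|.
K = |A + A| / |A| = 14/5

Enumerate A + A = {a + b : a, b ∈ A}. With |A| = 5, there are |A|^2 = 25 ordered sum pairs; collecting distinct values, A + A = {8, 9, 10, 11, 12, 14, 20, 21, 22, 23, 24, 32, 33, 34}, so |A + A| = 14. Thus K = 14/5. For comparison, the minimum possible |A + A| over all 5-element sets is 2·5 − 1 = 9 (so min K = 9/5), attained only by arithmetic progressions.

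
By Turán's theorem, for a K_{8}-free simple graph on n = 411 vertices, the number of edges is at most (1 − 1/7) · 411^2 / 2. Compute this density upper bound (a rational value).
Turán density bound = (6/7) · 411^2/2 = 506763/7 ≈ 72394.7143

Turán's theorem: ex(n, K_{r+1}) is achieved by the complete r-partite Turán graph T(n, r) with parts as balanced as possible, and is at most (1 − 1/r) · n^2/2. For r = 7, n = 411: the density bound is (6/7) · 168921/2 = 506763/7 ≈ 72394.7143. The integer-valued extremum is e(T(411, 7)) = 72394, which is strictly less than the density bound 506763/7 since 7 ∤ 411 (the parts of T(411, 7) cannot all be equal).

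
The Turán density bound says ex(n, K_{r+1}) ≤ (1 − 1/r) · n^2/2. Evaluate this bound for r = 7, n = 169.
Turán density bound = (6/7) · 169^2/2 = 85683/7 ≈ 12240.4286

Turán's theorem: ex(n, K_{r+1}) is achieved by the complete r-partite Turán graph T(n, r) with parts as balanced as possible, and is at most (1 − 1/r) · n^2/2. For r = 7, n = 169: the density bound is (6/7) · 28561/2 = 85683/7 ≈ 12240.4286. The integer-valued extremum is e(T(169, 7)) = 12240, which is strictly less than the density bound 85683/7 since 7 ∤ 169 (the parts of T(169, 7) cannot all be equal).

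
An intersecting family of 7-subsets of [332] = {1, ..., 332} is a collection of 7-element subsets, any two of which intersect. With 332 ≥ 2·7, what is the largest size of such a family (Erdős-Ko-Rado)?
max |F| = C(331, 6) = 1745197296766

The Erdős-Ko-Rado theorem states: for n ≥ 2k, an intersecting family of k-subsets of an n-element set has size at most C(n − 1, k − 1), with equality for 'star' families {A ⊆ [n] : |A| = k, i ∈ A} (fix an element i). For n = 332, k = 7: C(331, 6) = 1745197296766.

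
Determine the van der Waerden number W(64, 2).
W(64, 2) = 64 + 1 = 65

A 2-term AP is any pair of integers, so a monochromatic 2-AP exists iff some colour is used at least twice. With 64 colours, the colouring i ↦ i on {1, ..., 64} uses each colour once, avoiding any monochromatic pair, so W(64, 2) > 64. For {1, ..., 65}, pigeonhole forces two integers of the same colour, which form a monochromatic 2-AP. Hence W(64, 2) = 65.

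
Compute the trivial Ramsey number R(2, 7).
R(2, 7) = 7

R(2, k) = k for all k ≥ 2: in a 2-colouring of K_k, either some edge is red (a red K_2) or all edges are blue (a blue K_k). And K_{6} coloured all-blue has no blue K_7, so R(2, 7) > 6. Hence R(2, 7) = 7.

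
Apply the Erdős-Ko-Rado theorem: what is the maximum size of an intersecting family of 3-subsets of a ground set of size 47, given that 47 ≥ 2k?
max |F| = C(46, 2) = 1035

Erdős-Ko-Rado (1961): when n ≥ 2k, max |F| = C(n−1, k−1). The bound is attained by the star {A : i ∈ A} for any fixed i ∈ [n]. Here C(47−1, 3−1) = C(46, 2) = 1035.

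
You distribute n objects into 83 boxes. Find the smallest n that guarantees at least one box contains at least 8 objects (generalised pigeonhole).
n = (8 − 1)·83 + 1 = 582

By the generalised pigeonhole principle, to guarantee some box contains ≥ r objects we need more than (r − 1) · k objects total. Threshold: n = (r − 1) · k + 1. With r = 8 and k = 83: n = 7 · 83 + 1 = 581 + 1 = 582. For n = 581 = 7 · 83, we can put exactly 7 objects in every box, avoiding 8 in any single one — so 582 is tight.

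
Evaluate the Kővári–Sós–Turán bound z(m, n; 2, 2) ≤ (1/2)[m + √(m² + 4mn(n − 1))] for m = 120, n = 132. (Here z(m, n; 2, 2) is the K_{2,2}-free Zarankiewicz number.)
z(120, 132; 2, 2) ≤ (1/2)[120 + √(120² + 4·120·132·131)] = (1/2)[120 + √8314560] = 1501.7489

Kővári–Sós–Turán: let r_1, ..., r_120 be the row sums and z = Σ r_i the total number of 1s. Each pair of columns can share at most one row with both entries 1 (else a 2×2 all-ones block appears), so Σ_i C(r_i, 2) ≤ C(132, 2) = 8646. By convexity Σ_i C(r_i, 2) ≥ 120·C(z/120, 2) = z(z − 120)/(2·120), giving z² − 120z − 120·132·131 ≤ 0 and hence z ≤ (1/2)[120 + √(14400 + 4·2075040)] = (1/2)[120 + √8314560] ≈ (1/2)(120 + 2883.4979) = 1501.7489.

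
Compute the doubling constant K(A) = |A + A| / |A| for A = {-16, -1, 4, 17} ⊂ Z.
K = |A + A| / |A| = 10/4 = 5/2

Enumerate A + A = {a + b : a, b ∈ A}. With |A| = 4, there are |A|^2 = 16 ordered sum pairs; collecting distinct values, A + A = {-32, -17, -12, -2, 1, 3, 8, 16, 21, 34}, so |A + A| = 10. Thus K = 10/4 = 5/2. For comparison, the minimum possible |A + A| over all 4-element sets is 2·4 − 1 = 7 (so min K = 7/4), attained only by arithmetic progressions.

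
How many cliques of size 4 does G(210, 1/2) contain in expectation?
E[# K_4] = C(210, 4) · (1/2)^C(4, 2) = 78738660 / 2^6 = 19684665/16 = 1230291.5625

For each 4-subset S of vertices (there are C(210, 4) = 78738660 such S), let X_S = 1 if S induces a K_4 (all C(4, 2) = 6 edges present). Then P(X_S = 1) = (1/2)^6 = 1/64. By linearity of expectation, E[# K_4] = C(210, 4) · (1/2)^6 = 78738660 / 64 = 19684665/16 = 1230291.5625.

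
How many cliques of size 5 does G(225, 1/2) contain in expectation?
E[# K_5] = C(225, 5) · (1/2)^C(5, 2) = 4595146920 / 2^10 = 574393365/128 = 4487448.1640625

For each 5-subset S of vertices (there are C(225, 5) = 4595146920 such S), let X_S = 1 if S induces a K_5 (all C(5, 2) = 10 edges present). Then P(X_S = 1) = (1/2)^10 = 1/1024. By linearity of expectation, E[# K_5] = C(225, 5) · (1/2)^10 = 4595146920 / 1024 = 574393365/128 = 4487448.1640625.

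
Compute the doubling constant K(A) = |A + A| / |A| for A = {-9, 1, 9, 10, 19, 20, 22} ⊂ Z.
K = |A + A| / |A| = 24/7

Enumerate A + A = {a + b : a, b ∈ A}. With |A| = 7, there are |A|^2 = 49 ordered sum pairs; collecting distinct values, A + A = {-18, -8, 0, 1, 2, 10, 11, 13, 18, 19, 20, 21, 23, 28, 29, 30, 31, 32, 38, 39, 40, 41, 42, 44}, so |A + A| = 24. Thus K = 24/7. For comparison, the minimum possible |A + A| over all 7-element sets is 2·7 − 1 = 13 (so min K = 13/7), attained only by arithmetic progressions.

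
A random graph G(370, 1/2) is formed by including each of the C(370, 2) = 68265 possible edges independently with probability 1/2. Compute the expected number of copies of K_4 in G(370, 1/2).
E[# K_4] = C(370, 4) · (1/2)^C(4, 2) = 768299820 / 2^6 = 192074955/16 = 12004684.6875

For each 4-subset S of vertices (there are C(370, 4) = 768299820 such S), let X_S = 1 if S induces a K_4 (all C(4, 2) = 6 edges present). Then P(X_S = 1) = (1/2)^6 = 1/64. By linearity of expectation, E[# K_4] = C(370, 4) · (1/2)^6 = 768299820 / 64 = 192074955/16 = 12004684.6875.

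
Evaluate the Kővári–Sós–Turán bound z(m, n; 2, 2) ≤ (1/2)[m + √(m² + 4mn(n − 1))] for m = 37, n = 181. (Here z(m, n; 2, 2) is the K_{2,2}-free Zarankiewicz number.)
z(37, 181; 2, 2) ≤ (1/2)[37 + √(37² + 4·37·181·180)] = (1/2)[37 + √4823209] = 1116.5903

Kővári–Sós–Turán: let r_1, ..., r_37 be the row sums and z = Σ r_i the total number of 1s. Each pair of columns can share at most one row with both entries 1 (else a 2×2 all-ones block appears), so Σ_i C(r_i, 2) ≤ C(181, 2) = 16290. By convexity Σ_i C(r_i, 2) ≥ 37·C(z/37, 2) = z(z − 37)/(2·37), giving z² − 37z − 37·181·180 ≤ 0 and hence z ≤ (1/2)[37 + √(1369 + 4·1205460)] = (1/2)[37 + √4823209] ≈ (1/2)(37 + 2196.1805) = 1116.5903.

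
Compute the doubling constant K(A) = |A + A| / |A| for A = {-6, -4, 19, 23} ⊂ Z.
K = |A + A| / |A| = 10/4 = 5/2

Enumerate A + A = {a + b : a, b ∈ A}. With |A| = 4, there are |A|^2 = 16 ordered sum pairs; collecting distinct values, A + A = {-12, -10, -8, 13, 15, 17, 19, 38, 42, 46}, so |A + A| = 10. Thus K = 10/4 = 5/2. For comparison, the minimum possible |A + A| over all 4-element sets is 2·4 − 1 = 7 (so min K = 7/4), attained only by arithmetic progressions.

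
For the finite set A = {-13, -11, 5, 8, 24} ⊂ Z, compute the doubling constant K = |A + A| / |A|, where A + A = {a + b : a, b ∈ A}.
K = |A + A| / |A| = 14/5

Enumerate A + A = {a + b : a, b ∈ A}. With |A| = 5, there are |A|^2 = 25 ordered sum pairs; collecting distinct values, A + A = {-26, -24, -22, -8, -6, -5, -3, 10, 11, 13, 16, 29, 32, 48}, so |A + A| = 14. Thus K = 14/5. For comparison, the minimum possible |A + A| over all 5-element sets is 2·5 − 1 = 9 (so min K = 9/5), attained only by arithmetic progressions.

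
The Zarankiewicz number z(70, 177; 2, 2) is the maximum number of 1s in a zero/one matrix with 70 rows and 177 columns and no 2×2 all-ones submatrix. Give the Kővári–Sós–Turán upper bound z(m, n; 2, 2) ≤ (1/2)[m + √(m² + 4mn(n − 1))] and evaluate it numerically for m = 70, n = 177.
z(70, 177; 2, 2) ≤ (1/2)[70 + √(70² + 4·70·177·176)] = (1/2)[70 + √8727460] = 1512.1137

Kővári–Sós–Turán: let r_1, ..., r_70 be the row sums and z = Σ r_i the total number of 1s. Each pair of columns can share at most one row with both entries 1 (else a 2×2 all-ones block appears), so Σ_i C(r_i, 2) ≤ C(177, 2) = 15576. By convexity Σ_i C(r_i, 2) ≥ 70·C(z/70, 2) = z(z − 70)/(2·70), giving z² − 70z − 70·177·176 ≤ 0 and hence z ≤ (1/2)[70 + √(4900 + 4·2180640)] = (1/2)[70 + √8727460] ≈ (1/2)(70 + 2954.2275) = 1512.1137.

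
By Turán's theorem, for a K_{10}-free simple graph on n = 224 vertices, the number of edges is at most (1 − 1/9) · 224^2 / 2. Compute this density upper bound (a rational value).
Turán density bound = (8/9) · 224^2/2 = 200704/9 ≈ 22300.4444

Turán's theorem: ex(n, K_{r+1}) is achieved by the complete r-partite Turán graph T(n, r) with parts as balanced as possible, and is at most (1 − 1/r) · n^2/2. For r = 9, n = 224: the density bound is (8/9) · 50176/2 = 200704/9 ≈ 22300.4444. The integer-valued extremum is e(T(224, 9)) = 22300, which is strictly less than the density bound 200704/9 since 9 ∤ 224 (the parts of T(224, 9) cannot all be equal).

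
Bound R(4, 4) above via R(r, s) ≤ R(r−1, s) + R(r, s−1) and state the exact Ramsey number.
R(4, 4) ≤ R(3, 4) + R(4, 3) = 9 + 9 = 18; exact value R(4, 4) = 18.

The Erdős–Szekeres recurrence R(r, s) ≤ R(r−1, s) + R(r, s−1) applied to (r, s) = (4, 4) gives
  R(4, 4) ≤ R(3, 4) + R(4, 3) = 9 + 9 = 18.
(Recall R(2, k) = k and R is symmetric.) Here the recurrence bound is tight: a matching lower-bound construction on K_{17} shows R(4, 4) > 17, so R(4, 4) = 18 exactly.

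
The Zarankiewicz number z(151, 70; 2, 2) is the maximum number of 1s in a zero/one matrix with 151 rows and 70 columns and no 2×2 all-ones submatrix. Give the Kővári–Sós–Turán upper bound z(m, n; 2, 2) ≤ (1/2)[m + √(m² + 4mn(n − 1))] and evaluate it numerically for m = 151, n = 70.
z(151, 70; 2, 2) ≤ (1/2)[151 + √(151² + 4·151·70·69)] = (1/2)[151 + √2940121] = 932.8391

Kővári–Sós–Turán: let r_1, ..., r_151 be the row sums and z = Σ r_i the total number of 1s. Each pair of columns can share at most one row with both entries 1 (else a 2×2 all-ones block appears), so Σ_i C(r_i, 2) ≤ C(70, 2) = 2415. By convexity Σ_i C(r_i, 2) ≥ 151·C(z/151, 2) = z(z − 151)/(2·151), giving z² − 151z − 151·70·69 ≤ 0 and hence z ≤ (1/2)[151 + √(22801 + 4·729330)] = (1/2)[151 + √2940121] ≈ (1/2)(151 + 1714.6781) = 932.8391.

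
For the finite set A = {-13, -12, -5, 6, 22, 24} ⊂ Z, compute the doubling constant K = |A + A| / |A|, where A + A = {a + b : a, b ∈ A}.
K = |A + A| / |A| = 20/6 = 10/3

Enumerate A + A = {a + b : a, b ∈ A}. With |A| = 6, there are |A|^2 = 36 ordered sum pairs; collecting distinct values, A + A = {-26, -25, -24, -18, -17, -10, -7, -6, 1, 9, 10, 11, 12, 17, 19, 28, 30, 44, 46, 48}, so |A + A| = 20. Thus K = 20/6 = 10/3. For comparison, the minimum possible |A + A| over all 6-element sets is 2·6 − 1 = 11 (so min K = 11/6), attained only by arithmetic progressions.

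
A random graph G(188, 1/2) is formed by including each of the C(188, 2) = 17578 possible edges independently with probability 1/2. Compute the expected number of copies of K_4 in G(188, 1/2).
E[# K_4] = C(188, 4) · (1/2)^C(4, 2) = 50404915 / 2^6 = 787576.796875

For each 4-subset S of vertices (there are C(188, 4) = 50404915 such S), let X_S = 1 if S induces a K_4 (all C(4, 2) = 6 edges present). Then P(X_S = 1) = (1/2)^6 = 1/64. By linearity of expectation, E[# K_4] = C(188, 4) · (1/2)^6 = 50404915 / 64 = 787576.796875.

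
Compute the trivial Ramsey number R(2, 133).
R(2, 133) = 133

R(2, k) = k for all k ≥ 2: in a 2-colouring of K_k, either some edge is red (a red K_2) or all edges are blue (a blue K_k). And K_{132} coloured all-blue has no blue K_133, so R(2, 133) > 132. Hence R(2, 133) = 133.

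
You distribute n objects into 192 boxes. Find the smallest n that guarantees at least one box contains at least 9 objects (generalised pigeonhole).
n = (9 − 1)·192 + 1 = 1537

By the generalised pigeonhole principle, to guarantee some box contains ≥ r objects we need more than (r − 1) · k objects total. Threshold: n = (r − 1) · k + 1. With r = 9 and k = 192: n = 8 · 192 + 1 = 1536 + 1 = 1537. For n = 1536 = 8 · 192, we can put exactly 8 objects in every box, avoiding 9 in any single one — so 1537 is tight.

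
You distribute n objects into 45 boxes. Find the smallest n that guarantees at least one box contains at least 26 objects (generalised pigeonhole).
n = (26 − 1)·45 + 1 = 1126

By the generalised pigeonhole principle, to guarantee some box contains ≥ r objects we need more than (r − 1) · k objects total. Threshold: n = (r − 1) · k + 1. With r = 26 and k = 45: n = 25 · 45 + 1 = 1125 + 1 = 1126. For n = 1125 = 25 · 45, we can put exactly 25 objects in every box, avoiding 26 in any single one — so 1126 is tight.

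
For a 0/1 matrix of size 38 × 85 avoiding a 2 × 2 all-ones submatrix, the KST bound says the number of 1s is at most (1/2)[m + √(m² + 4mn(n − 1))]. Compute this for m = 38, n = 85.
z(38, 85; 2, 2) ≤ (1/2)[38 + √(38² + 4·38·85·84)] = (1/2)[38 + √1086724] = 540.2303

Kővári–Sós–Turán: let r_1, ..., r_38 be the row sums and z = Σ r_i the total number of 1s. Each pair of columns can share at most one row with both entries 1 (else a 2×2 all-ones block appears), so Σ_i C(r_i, 2) ≤ C(85, 2) = 3570. By convexity Σ_i C(r_i, 2) ≥ 38·C(z/38, 2) = z(z − 38)/(2·38), giving z² − 38z − 38·85·84 ≤ 0 and hence z ≤ (1/2)[38 + √(1444 + 4·271320)] = (1/2)[38 + √1086724] ≈ (1/2)(38 + 1042.4606) = 540.2303.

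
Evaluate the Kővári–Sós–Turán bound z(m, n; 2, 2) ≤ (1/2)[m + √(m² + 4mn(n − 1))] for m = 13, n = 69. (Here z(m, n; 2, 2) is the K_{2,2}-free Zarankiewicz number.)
z(13, 69; 2, 2) ≤ (1/2)[13 + √(13² + 4·13·69·68)] = (1/2)[13 + √244153] = 253.5592

Kővári–Sós–Turán: let r_1, ..., r_13 be the row sums and z = Σ r_i the total number of 1s. Each pair of columns can share at most one row with both entries 1 (else a 2×2 all-ones block appears), so Σ_i C(r_i, 2) ≤ C(69, 2) = 2346. By convexity Σ_i C(r_i, 2) ≥ 13·C(z/13, 2) = z(z − 13)/(2·13), giving z² − 13z − 13·69·68 ≤ 0 and hence z ≤ (1/2)[13 + √(169 + 4·60996)] = (1/2)[13 + √244153] ≈ (1/2)(13 + 494.1184) = 253.5592.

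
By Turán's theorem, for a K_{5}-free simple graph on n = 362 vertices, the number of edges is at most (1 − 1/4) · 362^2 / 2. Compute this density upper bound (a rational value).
Turán density bound = (3/4) · 362^2/2 = 98283/2 ≈ 49141.5

Turán's theorem: ex(n, K_{r+1}) is achieved by the complete r-partite Turán graph T(n, r) with parts as balanced as possible, and is at most (1 − 1/r) · n^2/2. For r = 4, n = 362: the density bound is (3/4) · 131044/2 = 98283/2 ≈ 49141.5. The integer-valued extremum is e(T(362, 4)) = 49141, which is strictly less than the density bound 98283/2 since 4 ∤ 362 (the parts of T(362, 4) cannot all be equal).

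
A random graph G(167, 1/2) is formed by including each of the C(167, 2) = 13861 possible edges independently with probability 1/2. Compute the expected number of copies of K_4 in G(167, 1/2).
E[# K_4] = C(167, 4) · (1/2)^C(4, 2) = 31256555 / 2^6 = 488383.671875

For each 4-subset S of vertices (there are C(167, 4) = 31256555 such S), let X_S = 1 if S induces a K_4 (all C(4, 2) = 6 edges present). Then P(X_S = 1) = (1/2)^6 = 1/64. By linearity of expectation, E[# K_4] = C(167, 4) · (1/2)^6 = 31256555 / 64 = 488383.671875.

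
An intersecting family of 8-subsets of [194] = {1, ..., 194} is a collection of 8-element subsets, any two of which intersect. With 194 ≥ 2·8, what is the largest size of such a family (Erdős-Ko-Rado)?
max |F| = C(193, 7) = 1772867299104

Erdős-Ko-Rado (1961): when n ≥ 2k, max |F| = C(n−1, k−1). The bound is attained by the star {A : i ∈ A} for any fixed i ∈ [n]. Here C(194−1, 8−1) = C(193, 7) = 1772867299104.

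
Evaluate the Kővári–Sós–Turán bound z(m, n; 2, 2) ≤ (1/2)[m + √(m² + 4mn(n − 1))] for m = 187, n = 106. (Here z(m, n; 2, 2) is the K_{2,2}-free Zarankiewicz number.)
z(187, 106; 2, 2) ≤ (1/2)[187 + √(187² + 4·187·106·105)] = (1/2)[187 + √8360209] = 1539.2013

Kővári–Sós–Turán: let r_1, ..., r_187 be the row sums and z = Σ r_i the total number of 1s. Each pair of columns can share at most one row with both entries 1 (else a 2×2 all-ones block appears), so Σ_i C(r_i, 2) ≤ C(106, 2) = 5565. By convexity Σ_i C(r_i, 2) ≥ 187·C(z/187, 2) = z(z − 187)/(2·187), giving z² − 187z − 187·106·105 ≤ 0 and hence z ≤ (1/2)[187 + √(34969 + 4·2081310)] = (1/2)[187 + √8360209] ≈ (1/2)(187 + 2891.4026) = 1539.2013.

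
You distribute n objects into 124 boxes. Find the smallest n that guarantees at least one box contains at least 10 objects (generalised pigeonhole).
n = (10 − 1)·124 + 1 = 1117

By the generalised pigeonhole principle, to guarantee some box contains ≥ r objects we need more than (r − 1) · k objects total. Threshold: n = (r − 1) · k + 1. With r = 10 and k = 124: n = 9 · 124 + 1 = 1116 + 1 = 1117. For n = 1116 = 9 · 124, we can put exactly 9 objects in every box, avoiding 10 in any single one — so 1117 is tight.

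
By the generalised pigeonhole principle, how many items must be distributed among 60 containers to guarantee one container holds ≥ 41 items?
n = (41 − 1)·60 + 1 = 2401

By the generalised pigeonhole principle, to guarantee some box contains ≥ r objects we need more than (r − 1) · k objects total. Threshold: n = (r − 1) · k + 1. With r = 41 and k = 60: n = 40 · 60 + 1 = 2400 + 1 = 2401. For n = 2400 = 40 · 60, we can put exactly 40 objects in every box, avoiding 41 in any single one — so 2401 is tight.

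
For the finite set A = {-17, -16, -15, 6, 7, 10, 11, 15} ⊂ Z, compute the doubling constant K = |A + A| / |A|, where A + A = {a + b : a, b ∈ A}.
K = |A + A| / |A| = 28/8 = 7/2

Enumerate A + A = {a + b : a, b ∈ A}. With |A| = 8, there are |A|^2 = 64 ordered sum pairs; collecting distinct values, A + A = {-34, -33, -32, -31, -30, -11, -10, -9, -8, -7, -6, -5, -4, -2, -1, 0, 12, 13, 14, 16, 17, 18, 20, 21, 22, 25, 26, 30}, so |A + A| = 28. Thus K = 28/8 = 7/2. For comparison, the minimum possible |A + A| over all 8-element sets is 2·8 − 1 = 15 (so min K = 15/8), attained only by arithmetic progressions.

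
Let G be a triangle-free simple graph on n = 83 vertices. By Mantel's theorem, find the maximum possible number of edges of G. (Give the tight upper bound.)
ex(83, K_3) = ⌊83^2/4⌋ = 1722

Mantel (1907): a triangle-free graph on n vertices has at most ⌊n^2/4⌋ edges, with equality for the complete bipartite graph K_{⌊n/2⌋, ⌈n/2⌉}. For n = 83: ⌊83^2/4⌋ = ⌊6889/4⌋ = 1722. The extremal graph is K_{41, 42}, which has 41·42 = 1722 edges.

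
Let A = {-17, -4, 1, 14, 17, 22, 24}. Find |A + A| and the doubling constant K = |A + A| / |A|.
K = |A + A| / |A| = 26/7

Enumerate A + A = {a + b : a, b ∈ A}. With |A| = 7, there are |A|^2 = 49 ordered sum pairs; collecting distinct values, A + A = {-34, -21, -16, -8, -3, 0, 2, 5, 7, 10, 13, 15, 18, 20, 23, 25, 28, 31, 34, 36, 38, 39, 41, 44, 46, 48}, so |A + A| = 26. Thus K = 26/7. For comparison, the minimum possible |A + A| over all 7-element sets is 2·7 − 1 = 13 (so min K = 13/7), attained only by arithmetic progressions.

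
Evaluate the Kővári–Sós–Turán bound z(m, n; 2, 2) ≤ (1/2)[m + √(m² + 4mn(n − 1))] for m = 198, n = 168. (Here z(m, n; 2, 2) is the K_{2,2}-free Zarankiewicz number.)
z(198, 168; 2, 2) ≤ (1/2)[198 + √(198² + 4·198·168·167)] = (1/2)[198 + √22259556] = 2458.0017

Kővári–Sós–Turán: let r_1, ..., r_198 be the row sums and z = Σ r_i the total number of 1s. Each pair of columns can share at most one row with both entries 1 (else a 2×2 all-ones block appears), so Σ_i C(r_i, 2) ≤ C(168, 2) = 14028. By convexity Σ_i C(r_i, 2) ≥ 198·C(z/198, 2) = z(z − 198)/(2·198), giving z² − 198z − 198·168·167 ≤ 0 and hence z ≤ (1/2)[198 + √(39204 + 4·5555088)] = (1/2)[198 + √22259556] ≈ (1/2)(198 + 4718.0034) = 2458.0017.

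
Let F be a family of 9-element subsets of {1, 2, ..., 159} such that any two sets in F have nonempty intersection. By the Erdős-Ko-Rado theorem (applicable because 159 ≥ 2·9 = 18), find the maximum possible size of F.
max |F| = C(158, 8) = 8044984271181

Erdős-Ko-Rado (1961): when n ≥ 2k, max |F| = C(n−1, k−1). The bound is attained by the star {A : i ∈ A} for any fixed i ∈ [n]. Here C(159−1, 9−1) = C(158, 8) = 8044984271181.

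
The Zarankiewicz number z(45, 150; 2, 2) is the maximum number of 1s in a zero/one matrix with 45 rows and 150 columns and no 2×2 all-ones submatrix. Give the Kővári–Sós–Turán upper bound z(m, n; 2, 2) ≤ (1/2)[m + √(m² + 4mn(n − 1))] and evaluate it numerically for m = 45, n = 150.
z(45, 150; 2, 2) ≤ (1/2)[45 + √(45² + 4·45·150·149)] = (1/2)[45 + √4025025] = 1025.6232

Kővári–Sós–Turán: let r_1, ..., r_45 be the row sums and z = Σ r_i the total number of 1s. Each pair of columns can share at most one row with both entries 1 (else a 2×2 all-ones block appears), so Σ_i C(r_i, 2) ≤ C(150, 2) = 11175. By convexity Σ_i C(r_i, 2) ≥ 45·C(z/45, 2) = z(z − 45)/(2·45), giving z² − 45z − 45·150·149 ≤ 0 and hence z ≤ (1/2)[45 + √(2025 + 4·1005750)] = (1/2)[45 + √4025025] ≈ (1/2)(45 + 2006.2465) = 1025.6232.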